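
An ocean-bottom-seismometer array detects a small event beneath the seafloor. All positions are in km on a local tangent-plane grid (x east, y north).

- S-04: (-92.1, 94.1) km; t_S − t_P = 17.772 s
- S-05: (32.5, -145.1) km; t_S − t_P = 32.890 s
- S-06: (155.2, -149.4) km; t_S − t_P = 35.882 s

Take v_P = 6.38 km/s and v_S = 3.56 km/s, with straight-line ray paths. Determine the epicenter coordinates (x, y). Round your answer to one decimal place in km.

48.8 km east, 119.3 km north

Distance from S−P lag: d = Δt · v_P v_S / (v_P − v_S) = Δt · (6.38·3.56)/(6.38−3.56) ≈ 8.0542·Δt.
So d_S-04 = 143.14, d_S-05 = 264.90, d_S-06 = 289.00 km.
Circle about each station: (x + 92.1)² + (y − 94.1)² = 143.14²; (x − 32.5)² + (y + 145.1)² = 264.90²; (x − 155.2)² + (y + 149.4)² = 289.00².
Subtracting the S-04 equation from the S-05 and S-06 equations removes the quadratic terms:
249.2 x − 478.4 y = -44909.91
494.6 x − 487.0 y = -33961.76
Solving the 2×2 system: x ≈ 48.8, y ≈ 119.3 km.
Check against S-04 (with the unrounded x, y): √((x + 92.1)²+(y − 94.1)²) = 143.13 ≈ 143.14 km. ✓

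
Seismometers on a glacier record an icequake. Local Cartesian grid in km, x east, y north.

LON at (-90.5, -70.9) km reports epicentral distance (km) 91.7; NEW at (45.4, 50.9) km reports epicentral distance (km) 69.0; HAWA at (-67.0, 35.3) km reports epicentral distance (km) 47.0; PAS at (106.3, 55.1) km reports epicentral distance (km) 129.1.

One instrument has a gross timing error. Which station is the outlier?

LON

Solve using three stations at a time. Using NEW, HAWA, PAS (subtract circle equations pairwise → linear system) gives (x, y) ≈ (-20.3, 29.7).
Distances from that point to each station vs reported:
  LON: calculated 122.7 vs reported 91.7 → residual 31.0 km
  NEW: calculated 69.0 vs reported 69.0 → residual 0.0 km
  HAWA: calculated 47.0 vs reported 47.0 → residual 0.0 km
  PAS: calculated 129.1 vs reported 129.1 → residual 0.0 km
NEW, HAWA, PAS are mutually consistent (residuals ≈ 0); LON is off by 31.0 km.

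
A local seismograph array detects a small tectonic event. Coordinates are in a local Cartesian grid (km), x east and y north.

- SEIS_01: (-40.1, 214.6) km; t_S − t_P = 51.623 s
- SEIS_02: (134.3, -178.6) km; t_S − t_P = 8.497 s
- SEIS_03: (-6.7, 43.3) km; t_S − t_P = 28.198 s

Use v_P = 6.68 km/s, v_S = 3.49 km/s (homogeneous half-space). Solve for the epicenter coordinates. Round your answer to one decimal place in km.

Distance from S−P lag: d = Δt · v_P v_S / (v_P − v_S) = Δt · (6.68·3.49)/(6.68−3.49) ≈ 7.3082·Δt.
So d_SEIS_01 = 377.27, d_SEIS_02 = 62.10, d_SEIS_03 = 206.08 km.
Circle about each station: (x + 40.1)² + (y − 214.6)² = 377.27²; (x − 134.3)² + (y + 178.6)² = 62.10²; (x + 6.7)² + (y − 43.3)² = 206.08².
Subtracting pairs of circle equations eliminates x²+y² and gives linear equations (the radical axes):
348.8 x − 786.4 y = 140749.52
66.8 x − 342.6 y = 54122.30
Solving the 2×2 system: x ≈ 84.5, y ≈ -141.5 km.

84.5 km east, -141.5 km north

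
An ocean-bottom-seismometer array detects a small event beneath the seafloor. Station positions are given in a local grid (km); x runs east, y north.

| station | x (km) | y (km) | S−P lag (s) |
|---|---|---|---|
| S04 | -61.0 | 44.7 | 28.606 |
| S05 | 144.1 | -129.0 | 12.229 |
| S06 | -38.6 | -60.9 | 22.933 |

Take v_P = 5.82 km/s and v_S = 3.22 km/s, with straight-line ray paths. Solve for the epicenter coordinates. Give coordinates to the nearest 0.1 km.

Distance from S−P lag: d = Δt · v_P v_S / (v_P − v_S) = Δt · (5.82·3.22)/(5.82−3.22) ≈ 7.2078·Δt.
So d_S04 = 206.19, d_S05 = 88.14, d_S06 = 165.30 km.
Circle about each station: (x + 61.0)² + (y − 44.7)² = 206.19²; (x − 144.1)² + (y + 129.0)² = 88.14²; (x + 38.6)² + (y + 60.9)² = 165.30².
Subtracting the S04 equation from the S05 and S06 equations removes the quadratic terms:
410.2 x − 347.4 y = 66432.38
44.8 x − 211.2 y = 14669.91
Solving the 2×2 system: x ≈ 125.7, y ≈ -42.8 km.
Check against S04 (with the unrounded x, y): √((x + 61.0)²+(y − 44.7)²) = 206.19 ≈ 206.19 km. ✓

(125.7, -42.8)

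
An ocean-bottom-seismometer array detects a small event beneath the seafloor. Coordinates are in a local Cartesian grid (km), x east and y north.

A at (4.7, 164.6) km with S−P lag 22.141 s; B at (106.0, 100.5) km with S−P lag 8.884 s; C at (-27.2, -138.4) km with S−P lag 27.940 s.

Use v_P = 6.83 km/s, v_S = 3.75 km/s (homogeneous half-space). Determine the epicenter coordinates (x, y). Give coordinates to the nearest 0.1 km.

x ≈ 131.6 km, y ≈ 31.2 km

Distance from S−P lag: d = Δt · v_P v_S / (v_P − v_S) = Δt · (6.83·3.75)/(6.83−3.75) ≈ 8.3157·Δt.
So d_A = 184.12, d_B = 73.88, d_C = 232.34 km.
Circle about each station: (x − 4.7)² + (y − 164.6)² = 184.12²; (x − 106.0)² + (y − 100.5)² = 73.88²; (x + 27.2)² + (y + 138.4)² = 232.34².
Subtracting pairs of circle equations eliminates x²+y² and gives linear equations (the radical axes):
202.6 x − 128.2 y = 22662.92
-63.8 x − 606.0 y = -27302.55
Solving the 2×2 system: x ≈ 131.6, y ≈ 31.2 km.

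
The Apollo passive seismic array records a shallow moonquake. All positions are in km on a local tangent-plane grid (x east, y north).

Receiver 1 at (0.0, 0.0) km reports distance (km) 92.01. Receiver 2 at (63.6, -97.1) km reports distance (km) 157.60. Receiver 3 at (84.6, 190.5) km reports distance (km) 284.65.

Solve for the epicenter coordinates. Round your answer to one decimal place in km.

x ≈ -83.1 km, y ≈ -39.5 km

Circle about each station: x² + y² = 92.01²; (x − 63.6)² + (y + 97.1)² = 157.60²; (x − 84.6)² + (y − 190.5)² = 284.65².
Subtracting pairs of circle equations eliminates x²+y² and gives linear equations (the radical axes):
127.2 x − 194.2 y = -2898.55
169.2 x + 381.0 y = -29112.37
Solving the 2×2 system: x ≈ -83.1, y ≈ -39.5 km.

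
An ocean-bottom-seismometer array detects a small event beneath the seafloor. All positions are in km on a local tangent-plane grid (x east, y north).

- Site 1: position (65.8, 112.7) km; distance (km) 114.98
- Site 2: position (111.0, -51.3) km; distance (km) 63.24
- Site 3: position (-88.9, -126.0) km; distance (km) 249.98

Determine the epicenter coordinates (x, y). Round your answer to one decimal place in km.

120.0 km east, 11.3 km north

Circle about each station: (x − 65.8)² + (y − 112.7)² = 114.98²; (x − 111.0)² + (y + 51.3)² = 63.24²; (x + 88.9)² + (y + 126.0)² = 249.98².
Subtracting the Site 1 equation from the Site 2 and Site 3 equations removes the quadratic terms:
90.4 x − 328.0 y = 7142.86
-309.4 x − 477.4 y = -42521.32
Solving the 2×2 system: x ≈ 120.0, y ≈ 11.3 km.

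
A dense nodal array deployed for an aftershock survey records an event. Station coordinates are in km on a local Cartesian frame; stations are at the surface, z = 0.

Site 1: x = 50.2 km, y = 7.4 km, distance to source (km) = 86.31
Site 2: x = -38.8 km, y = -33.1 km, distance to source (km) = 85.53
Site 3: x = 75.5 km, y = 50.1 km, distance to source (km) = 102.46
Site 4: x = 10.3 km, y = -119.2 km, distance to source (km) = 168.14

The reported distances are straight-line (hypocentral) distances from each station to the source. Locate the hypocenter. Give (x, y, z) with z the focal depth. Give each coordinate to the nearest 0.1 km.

x ≈ -20.1 km, y ≈ 42.2 km, depth ≈ 36.0 km

Each station gives a sphere (x−x_i)² + (y−y_i)² + z² = d_i² (stations at z=0).
Subtracting the Site 1 sphere from Site 2 and Site 3: z² cancels, leaving linear equations in x and y:
-178.0 x − 81.0 y = 160.29
50.6 x + 85.4 y = 2586.82
Solving: x ≈ -20.105, y ≈ 42.203 km (keep extra digits for the depth step; rounded: -20.1, 42.2).
Then from the Site 1 sphere: z² = 86.31² − (x − 50.2)² − (y − 7.4)² with x = -20.105, y = 42.203, so z ≈ 35.991 ≈ 36.0 km.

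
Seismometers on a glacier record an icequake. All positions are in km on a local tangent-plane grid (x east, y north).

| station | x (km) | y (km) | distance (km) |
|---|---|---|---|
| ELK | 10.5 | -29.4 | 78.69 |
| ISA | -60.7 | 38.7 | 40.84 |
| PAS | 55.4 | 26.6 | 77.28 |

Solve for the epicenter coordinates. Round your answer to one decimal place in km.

Circle about each station: (x − 10.5)² + (y + 29.4)² = 78.69²; (x + 60.7)² + (y − 38.7)² = 40.84²; (x − 55.4)² + (y − 26.6)² = 77.28².
Subtracting pairs of circle equations eliminates x²+y² and gives linear equations (the radical axes):
-142.4 x + 136.2 y = 8731.78
89.8 x + 112.0 y = 3022.03
Solving the 2×2 system: x ≈ -20.1, y ≈ 43.1 km.

(-20.1, 43.1)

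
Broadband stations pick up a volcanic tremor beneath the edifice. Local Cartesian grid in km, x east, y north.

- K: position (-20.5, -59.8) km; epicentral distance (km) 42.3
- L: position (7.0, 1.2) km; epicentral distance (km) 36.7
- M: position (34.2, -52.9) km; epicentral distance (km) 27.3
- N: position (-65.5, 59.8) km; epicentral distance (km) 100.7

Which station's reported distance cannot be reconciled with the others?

N

Solve using three stations at a time. Using K, L, M (subtract circle equations pairwise → linear system) gives (x, y) ≈ (13.7, -34.9).
Distances from that point to each station vs reported:
  K: calculated 42.3 vs reported 42.3 → residual 0.0 km
  L: calculated 36.7 vs reported 36.7 → residual 0.0 km
  M: calculated 27.3 vs reported 27.3 → residual 0.0 km
  N: calculated 123.4 vs reported 100.7 → residual 22.7 km
K, L, M are mutually consistent (residuals ≈ 0); N is off by 22.7 km.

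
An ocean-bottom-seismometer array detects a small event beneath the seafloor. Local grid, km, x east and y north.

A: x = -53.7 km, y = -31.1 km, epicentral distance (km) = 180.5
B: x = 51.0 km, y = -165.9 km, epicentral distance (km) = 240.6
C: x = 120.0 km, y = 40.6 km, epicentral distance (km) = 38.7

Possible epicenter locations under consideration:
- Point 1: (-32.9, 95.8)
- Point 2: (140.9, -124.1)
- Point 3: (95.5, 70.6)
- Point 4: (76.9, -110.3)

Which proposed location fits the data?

For each candidate, compare |candidate − station| to the reported distance:
Point 1: residuals A 51.9, B 34.2, C 123.9 → max 123.9 km
Point 2: residuals A 35.2, B 141.5, C 127.3 → max 141.5 km
Point 3: residuals A 0.1, B 0.1, C 0.0 → max 0.1 km
Point 4: residuals A 27.8, B 179.3, C 118.2 → max 179.3 km
Only Point 3 has all residuals ≈ 0.

Point 3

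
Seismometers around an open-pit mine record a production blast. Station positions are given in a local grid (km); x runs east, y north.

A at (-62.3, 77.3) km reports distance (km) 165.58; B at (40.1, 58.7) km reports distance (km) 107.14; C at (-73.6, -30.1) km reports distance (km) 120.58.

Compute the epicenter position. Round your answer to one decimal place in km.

45.6 km east, -48.3 km north

Circle about each station: (x + 62.3)² + (y − 77.3)² = 165.58²; (x − 40.1)² + (y − 58.7)² = 107.14²; (x + 73.6)² + (y + 30.1)² = 120.58².
Subtracting pairs of circle equations eliminates x²+y² and gives linear equations (the radical axes):
204.8 x − 37.2 y = 11134.88
-22.6 x − 214.8 y = 9343.59
Solving the 2×2 system: x ≈ 45.6, y ≈ -48.3 km.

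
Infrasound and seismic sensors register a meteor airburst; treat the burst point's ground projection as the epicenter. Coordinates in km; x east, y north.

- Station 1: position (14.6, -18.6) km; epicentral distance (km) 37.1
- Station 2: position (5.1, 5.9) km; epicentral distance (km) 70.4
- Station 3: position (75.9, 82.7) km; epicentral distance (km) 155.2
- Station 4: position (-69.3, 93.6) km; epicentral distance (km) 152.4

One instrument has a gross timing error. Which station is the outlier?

Solve using three stations at a time. Using Station 1, Station 3, Station 4 (subtract circle equations pairwise → linear system) gives (x, y) ≈ (-9.8, -46.7).
Distances from that point to each station vs reported:
  Station 1: calculated 37.2 vs reported 37.1 → residual 0.1 km
  Station 2: calculated 54.7 vs reported 70.4 → residual 15.7 km
  Station 3: calculated 155.2 vs reported 155.2 → residual 0.0 km
  Station 4: calculated 152.4 vs reported 152.4 → residual 0.0 km
Station 1, Station 3, Station 4 are mutually consistent (residuals ≈ 0); Station 2 is off by 15.7 km.

Station 2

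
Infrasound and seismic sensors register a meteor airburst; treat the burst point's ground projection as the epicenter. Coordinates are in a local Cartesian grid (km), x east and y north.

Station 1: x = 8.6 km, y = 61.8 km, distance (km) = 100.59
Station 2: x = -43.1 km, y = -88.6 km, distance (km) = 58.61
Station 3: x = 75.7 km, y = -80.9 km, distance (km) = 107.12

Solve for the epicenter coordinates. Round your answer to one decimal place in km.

Circle about each station: (x − 8.6)² + (y − 61.8)² = 100.59²; (x + 43.1)² + (y + 88.6)² = 58.61²; (x − 75.7)² + (y + 80.9)² = 107.12².
Subtracting the Station 1 equation from the Station 2 and Station 3 equations removes the quadratic terms:
-103.4 x − 300.8 y = 12497.59
134.2 x − 285.4 y = 7025.75
Solving the 2×2 system: x ≈ -20.8, y ≈ -34.4 km.

(-20.8, -34.4)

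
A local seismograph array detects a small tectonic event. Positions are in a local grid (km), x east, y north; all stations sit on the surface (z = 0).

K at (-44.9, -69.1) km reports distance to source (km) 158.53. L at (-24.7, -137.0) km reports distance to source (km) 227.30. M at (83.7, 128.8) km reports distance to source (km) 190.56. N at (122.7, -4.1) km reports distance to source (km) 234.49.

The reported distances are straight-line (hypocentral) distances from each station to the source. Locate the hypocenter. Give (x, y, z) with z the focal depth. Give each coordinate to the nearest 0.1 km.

Each station gives a sphere (x−x_i)² + (y−y_i)² + z² = d_i² (stations at z=0).
Subtracting the K sphere from L and M: z² cancels, leaving linear equations in x and y:
40.4 x − 135.8 y = -13945.26
257.2 x + 395.8 y = 5622.96
Solving: x ≈ -93.404, y ≈ 74.902 km (keep extra digits for the depth step; rounded: -93.4, 74.9).
Then from the K sphere: z² = 158.53² − (x + 44.9)² − (y + 69.1)² with x = -93.404, y = 74.902, so z ≈ 45.195 ≈ 45.2 km.

(-93.4, 74.9, 45.2)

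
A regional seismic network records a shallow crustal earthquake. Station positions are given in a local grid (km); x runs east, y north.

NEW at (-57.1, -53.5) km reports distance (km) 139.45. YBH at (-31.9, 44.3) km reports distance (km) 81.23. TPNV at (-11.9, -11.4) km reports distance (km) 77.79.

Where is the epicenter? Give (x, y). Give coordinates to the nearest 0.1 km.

49.0 km east, 37.0 km north

Circle about each station: (x + 57.1)² + (y + 53.5)² = 139.45²; (x + 31.9)² + (y − 44.3)² = 81.23²; (x + 11.9)² + (y + 11.4)² = 77.79².
Subtracting pairs of circle equations eliminates x²+y² and gives linear equations (the radical axes):
50.4 x + 195.6 y = 9705.43
90.4 x + 84.2 y = 7543.93
Solving the 2×2 system: x ≈ 49.0, y ≈ 37.0 km.
Check against NEW (with the unrounded x, y): √((x + 57.1)²+(y + 53.5)²) = 139.45 ≈ 139.45 km. ✓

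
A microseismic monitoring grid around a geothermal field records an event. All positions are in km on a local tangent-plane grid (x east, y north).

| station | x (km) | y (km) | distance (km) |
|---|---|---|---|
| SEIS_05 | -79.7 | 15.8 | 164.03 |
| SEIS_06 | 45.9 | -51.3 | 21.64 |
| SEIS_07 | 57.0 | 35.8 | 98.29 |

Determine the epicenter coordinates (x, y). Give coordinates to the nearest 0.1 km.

Circle about each station: (x + 79.7)² + (y − 15.8)² = 164.03²; (x − 45.9)² + (y + 51.3)² = 21.64²; (x − 57.0)² + (y − 35.8)² = 98.29².
Subtracting pairs of circle equations eliminates x²+y² and gives linear equations (the radical axes):
251.2 x − 134.2 y = 24574.32
273.4 x + 40.0 y = 15173.83
Solving the 2×2 system: x ≈ 64.6, y ≈ -62.2 km.
Check against SEIS_05 (with the unrounded x, y): √((x + 79.7)²+(y − 15.8)²) = 164.03 ≈ 164.03 km. ✓

(64.6, -62.2)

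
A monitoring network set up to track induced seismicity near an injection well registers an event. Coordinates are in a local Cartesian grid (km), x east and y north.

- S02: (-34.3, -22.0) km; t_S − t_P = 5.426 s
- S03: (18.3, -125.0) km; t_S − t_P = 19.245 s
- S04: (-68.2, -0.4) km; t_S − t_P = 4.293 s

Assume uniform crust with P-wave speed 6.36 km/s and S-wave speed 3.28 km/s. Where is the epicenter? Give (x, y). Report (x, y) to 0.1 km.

(-70.3, -29.4)

Distance from S−P lag: d = Δt · v_P v_S / (v_P − v_S) = Δt · (6.36·3.28)/(6.36−3.28) ≈ 6.7730·Δt.
So d_S02 = 36.75, d_S03 = 130.35, d_S04 = 29.08 km.
Circle about each station: (x + 34.3)² + (y + 22.0)² = 36.75²; (x − 18.3)² + (y + 125.0)² = 130.35²; (x + 68.2)² + (y + 0.4)² = 29.08².
Subtracting the S02 equation from the S03 and S04 equations removes the quadratic terms:
105.2 x − 206.0 y = -1341.16
-67.8 x + 43.2 y = 3495.83
Solving the 2×2 system: x ≈ -70.3, y ≈ -29.4 km.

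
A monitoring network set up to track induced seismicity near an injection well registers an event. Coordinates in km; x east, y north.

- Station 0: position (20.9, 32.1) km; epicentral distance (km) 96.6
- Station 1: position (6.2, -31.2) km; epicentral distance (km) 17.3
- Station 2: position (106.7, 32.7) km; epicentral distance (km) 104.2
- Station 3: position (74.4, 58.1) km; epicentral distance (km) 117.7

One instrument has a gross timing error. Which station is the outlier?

Solve using three stations at a time. Using Station 0, Station 2, Station 3 (subtract circle equations pairwise → linear system) gives (x, y) ≈ (55.5, -58.1).
Distances from that point to each station vs reported:
  Station 0: calculated 96.6 vs reported 96.6 → residual 0.0 km
  Station 1: calculated 56.2 vs reported 17.3 → residual 38.9 km
  Station 2: calculated 104.2 vs reported 104.2 → residual 0.0 km
  Station 3: calculated 117.7 vs reported 117.7 → residual 0.0 km
Station 0, Station 2, Station 3 are mutually consistent (residuals ≈ 0); Station 1 is off by 38.9 km.

Station 1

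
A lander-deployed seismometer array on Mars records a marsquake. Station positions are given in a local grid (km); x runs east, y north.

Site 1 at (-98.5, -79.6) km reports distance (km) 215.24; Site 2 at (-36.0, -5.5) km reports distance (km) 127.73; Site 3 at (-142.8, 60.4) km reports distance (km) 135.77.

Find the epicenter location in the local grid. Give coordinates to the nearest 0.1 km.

Circle about each station: (x + 98.5)² + (y + 79.6)² = 215.24²; (x + 36.0)² + (y + 5.5)² = 127.73²; (x + 142.8)² + (y − 60.4)² = 135.77².
Subtracting pairs of circle equations eliminates x²+y² and gives linear equations (the radical axes):
125.0 x + 148.2 y = 15301.14
-88.6 x + 280.0 y = 35896.35
Solving the 2×2 system: x ≈ -21.5, y ≈ 121.4 km.

-21.5 km east, 121.4 km north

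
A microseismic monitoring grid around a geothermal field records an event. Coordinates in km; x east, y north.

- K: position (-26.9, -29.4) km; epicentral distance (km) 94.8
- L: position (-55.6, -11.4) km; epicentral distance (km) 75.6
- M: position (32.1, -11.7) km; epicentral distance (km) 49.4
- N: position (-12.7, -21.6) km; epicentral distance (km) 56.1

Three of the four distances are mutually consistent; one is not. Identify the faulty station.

Solve using three stations at a time. Using L, M, N (subtract circle equations pairwise → linear system) gives (x, y) ≈ (7.1, 31.0).
Distances from that point to each station vs reported:
  K: calculated 69.3 vs reported 94.8 → residual 25.5 km
  L: calculated 75.6 vs reported 75.6 → residual 0.0 km
  M: calculated 49.5 vs reported 49.4 → residual 0.1 km
  N: calculated 56.2 vs reported 56.1 → residual 0.1 km
L, M, N are mutually consistent (residuals ≈ 0); K is off by 25.5 km.

K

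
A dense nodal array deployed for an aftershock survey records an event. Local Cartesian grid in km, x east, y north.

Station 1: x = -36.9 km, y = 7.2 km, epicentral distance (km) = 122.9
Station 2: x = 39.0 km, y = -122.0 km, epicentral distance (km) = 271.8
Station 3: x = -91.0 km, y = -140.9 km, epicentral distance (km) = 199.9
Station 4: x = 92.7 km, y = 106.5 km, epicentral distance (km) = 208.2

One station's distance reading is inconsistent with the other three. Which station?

Station 3

Solve using three stations at a time. Using Station 1, Station 2, Station 4 (subtract circle equations pairwise → linear system) gives (x, y) ≈ (-115.4, 101.6).
Distances from that point to each station vs reported:
  Station 1: calculated 122.8 vs reported 122.9 → residual 0.1 km
  Station 2: calculated 271.8 vs reported 271.8 → residual 0.0 km
  Station 3: calculated 243.8 vs reported 199.9 → residual 43.9 km
  Station 4: calculated 208.1 vs reported 208.2 → residual 0.1 km
Station 1, Station 2, Station 4 are mutually consistent (residuals ≈ 0); Station 3 is off by 43.9 km.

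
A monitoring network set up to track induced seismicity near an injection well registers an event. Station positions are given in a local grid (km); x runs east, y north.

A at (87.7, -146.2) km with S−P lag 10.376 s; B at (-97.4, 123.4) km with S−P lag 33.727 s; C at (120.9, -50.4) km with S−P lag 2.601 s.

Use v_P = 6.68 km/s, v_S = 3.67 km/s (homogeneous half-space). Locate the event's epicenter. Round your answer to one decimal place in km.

104.1 km east, -63.3 km north

Distance from S−P lag: d = Δt · v_P v_S / (v_P − v_S) = Δt · (6.68·3.67)/(6.68−3.67) ≈ 8.1447·Δt.
So d_A = 84.51, d_B = 274.70, d_C = 21.18 km.
Circle about each station: (x − 87.7)² + (y + 146.2)² = 84.51²; (x + 97.4)² + (y − 123.4)² = 274.70²; (x − 120.9)² + (y + 50.4)² = 21.18².
Subtracting the A equation from the B and C equations removes the quadratic terms:
-370.2 x + 539.2 y = -72669.56
66.4 x + 191.6 y = -5215.41
Solving the 2×2 system: x ≈ 104.1, y ≈ -63.3 km.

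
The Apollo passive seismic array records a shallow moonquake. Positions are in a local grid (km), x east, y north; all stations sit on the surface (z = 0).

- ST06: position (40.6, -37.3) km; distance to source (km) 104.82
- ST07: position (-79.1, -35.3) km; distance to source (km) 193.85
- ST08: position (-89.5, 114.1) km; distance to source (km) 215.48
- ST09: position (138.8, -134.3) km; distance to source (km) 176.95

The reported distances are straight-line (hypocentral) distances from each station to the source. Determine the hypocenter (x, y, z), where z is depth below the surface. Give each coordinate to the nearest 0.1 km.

x ≈ 92.8 km, y ≈ 22.1 km, depth ≈ 68.8 km

Each station gives a sphere (x−x_i)² + (y−y_i)² + z² = d_i² (stations at z=0).
Subtracting the ST06 sphere from ST07 and ST08: z² cancels, leaving linear equations in x and y:
-239.4 x + 4.0 y = -22127.34
-260.2 x + 302.8 y = -17454.99
Solving: x ≈ 92.798, y ≈ 22.097 km (keep extra digits for the depth step; rounded: 92.8, 22.1).
Then from the ST06 sphere: z² = 104.82² − (x − 40.6)² − (y + 37.3)² with x = 92.798, y = 22.097, so z ≈ 68.808 ≈ 68.8 km.
Check against ST09 (with the unrounded solution): distance 176.95 ≈ 176.95 km. ✓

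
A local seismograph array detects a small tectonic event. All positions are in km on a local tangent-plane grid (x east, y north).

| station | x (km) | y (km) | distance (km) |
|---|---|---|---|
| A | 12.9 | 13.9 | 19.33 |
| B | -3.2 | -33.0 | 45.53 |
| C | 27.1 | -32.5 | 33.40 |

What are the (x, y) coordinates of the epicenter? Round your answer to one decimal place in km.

Circle about each station: (x − 12.9)² + (y − 13.9)² = 19.33²; (x + 3.2)² + (y + 33.0)² = 45.53²; (x − 27.1)² + (y + 32.5)² = 33.40².
Subtracting pairs of circle equations eliminates x²+y² and gives linear equations (the radical axes):
-32.2 x − 93.8 y = -959.71
28.4 x − 92.8 y = 689.13
Solving the 2×2 system: x ≈ 27.2, y ≈ 0.9 km.

x ≈ 27.2 km, y ≈ 0.9 km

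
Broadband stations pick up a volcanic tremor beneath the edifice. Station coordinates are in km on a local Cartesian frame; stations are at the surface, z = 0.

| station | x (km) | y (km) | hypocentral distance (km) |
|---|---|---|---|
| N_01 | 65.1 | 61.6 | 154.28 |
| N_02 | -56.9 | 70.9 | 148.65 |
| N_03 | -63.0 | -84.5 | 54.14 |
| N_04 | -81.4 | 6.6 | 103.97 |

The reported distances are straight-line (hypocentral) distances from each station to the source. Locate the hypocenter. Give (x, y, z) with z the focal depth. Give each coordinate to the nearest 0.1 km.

(-13.3, -70.3, 16.1)

Each station gives a sphere (x−x_i)² + (y−y_i)² + z² = d_i² (stations at z=0).
Subtracting the N_01 sphere from N_02 and N_03: z² cancels, leaving linear equations in x and y:
-244.0 x + 18.6 y = 1937.35
-256.2 x − 292.2 y = 23947.86
Solving: x ≈ -13.299, y ≈ -70.297 km (keep extra digits for the depth step; rounded: -13.3, -70.3).
Then from the N_01 sphere: z² = 154.28² − (x − 65.1)² − (y − 61.6)² with x = -13.299, y = -70.297, so z ≈ 16.096 ≈ 16.1 km.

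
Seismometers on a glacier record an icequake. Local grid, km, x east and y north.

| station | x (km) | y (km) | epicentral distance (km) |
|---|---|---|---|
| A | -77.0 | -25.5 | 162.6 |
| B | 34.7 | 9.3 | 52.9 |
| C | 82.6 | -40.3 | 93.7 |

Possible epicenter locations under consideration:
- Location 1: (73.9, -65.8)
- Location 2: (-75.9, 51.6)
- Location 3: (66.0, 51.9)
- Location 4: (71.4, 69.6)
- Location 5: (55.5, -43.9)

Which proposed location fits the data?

For each candidate, compare |candidate − station| to the reported distance:
Location 1: residuals A 6.4, B 31.8, C 66.8 → max 66.8 km
Location 2: residuals A 85.5, B 65.5, C 89.5 → max 89.5 km
Location 3: residuals A 0.0, B 0.0, C 0.0 → max 0.0 km
Location 4: residuals A 13.7, B 17.7, C 16.8 → max 17.7 km
Location 5: residuals A 28.8, B 4.2, C 66.4 → max 66.4 km
Only Location 3 has all residuals ≈ 0.

Location 3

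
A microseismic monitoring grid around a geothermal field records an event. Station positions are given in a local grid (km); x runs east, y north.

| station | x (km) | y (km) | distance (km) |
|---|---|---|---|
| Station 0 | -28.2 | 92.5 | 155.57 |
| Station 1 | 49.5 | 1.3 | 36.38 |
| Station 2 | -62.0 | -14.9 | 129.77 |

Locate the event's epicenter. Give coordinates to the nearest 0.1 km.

Circle about each station: (x + 28.2)² + (y − 92.5)² = 155.57²; (x − 49.5)² + (y − 1.3)² = 36.38²; (x + 62.0)² + (y + 14.9)² = 129.77².
Subtracting the Station 0 equation from the Station 1 and Station 2 equations removes the quadratic terms:
155.4 x − 182.4 y = 15978.97
-67.6 x − 214.8 y = 2076.29
Solving the 2×2 system: x ≈ 66.8, y ≈ -30.7 km.
Check against Station 0 (with the unrounded x, y): √((x + 28.2)²+(y − 92.5)²) = 155.57 ≈ 155.57 km. ✓

(66.8, -30.7)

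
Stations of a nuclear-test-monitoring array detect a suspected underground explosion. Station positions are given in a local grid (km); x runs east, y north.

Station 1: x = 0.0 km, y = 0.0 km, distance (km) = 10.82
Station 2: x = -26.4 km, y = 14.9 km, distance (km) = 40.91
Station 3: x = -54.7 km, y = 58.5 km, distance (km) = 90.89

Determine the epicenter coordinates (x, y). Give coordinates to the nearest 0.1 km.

x ≈ 7.9 km, y ≈ -7.4 km

Circle about each station: x² + y² = 10.82²; (x + 26.4)² + (y − 14.9)² = 40.91²; (x + 54.7)² + (y − 58.5)² = 90.89².
Subtracting the Station 1 equation from the Station 2 and Station 3 equations removes the quadratic terms:
-52.8 x + 29.8 y = -637.59
-109.4 x + 117.0 y = -1729.58
Solving the 2×2 system: x ≈ 7.9, y ≈ -7.4 km.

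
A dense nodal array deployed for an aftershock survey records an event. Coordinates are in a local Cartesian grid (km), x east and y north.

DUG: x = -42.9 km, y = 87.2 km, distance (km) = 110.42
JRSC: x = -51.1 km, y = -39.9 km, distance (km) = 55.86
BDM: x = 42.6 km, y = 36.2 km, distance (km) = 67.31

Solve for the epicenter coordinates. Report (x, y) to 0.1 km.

Circle about each station: (x + 42.9)² + (y − 87.2)² = 110.42²; (x + 51.1)² + (y + 39.9)² = 55.86²; (x − 42.6)² + (y − 36.2)² = 67.31².
Subtracting the DUG equation from the JRSC and BDM equations removes the quadratic terms:
-16.4 x − 254.2 y = 3831.21
171.0 x − 102.0 y = 1342.89
Solving the 2×2 system: x ≈ -1.1, y ≈ -15.0 km.

x ≈ -1.1 km, y ≈ -15.0 km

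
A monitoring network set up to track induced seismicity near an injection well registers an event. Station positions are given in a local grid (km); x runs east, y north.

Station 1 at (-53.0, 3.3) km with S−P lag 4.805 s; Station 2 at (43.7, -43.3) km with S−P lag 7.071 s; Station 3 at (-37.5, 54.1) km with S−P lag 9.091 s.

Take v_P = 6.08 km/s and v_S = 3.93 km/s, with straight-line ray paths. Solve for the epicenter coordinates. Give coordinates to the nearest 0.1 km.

Distance from S−P lag: d = Δt · v_P v_S / (v_P − v_S) = Δt · (6.08·3.93)/(6.08−3.93) ≈ 11.1137·Δt.
So d_Station 1 = 53.40, d_Station 2 = 78.58, d_Station 3 = 101.03 km.
Circle about each station: (x + 53.0)² + (y − 3.3)² = 53.40²; (x − 43.7)² + (y + 43.3)² = 78.58²; (x + 37.5)² + (y − 54.1)² = 101.03².
Subtracting pairs of circle equations eliminates x²+y² and gives linear equations (the radical axes):
193.4 x − 93.2 y = -2358.57
31.0 x + 101.6 y = -5842.33
Solving the 2×2 system: x ≈ -34.8, y ≈ -46.9 km.

x ≈ -34.8 km, y ≈ -46.9 km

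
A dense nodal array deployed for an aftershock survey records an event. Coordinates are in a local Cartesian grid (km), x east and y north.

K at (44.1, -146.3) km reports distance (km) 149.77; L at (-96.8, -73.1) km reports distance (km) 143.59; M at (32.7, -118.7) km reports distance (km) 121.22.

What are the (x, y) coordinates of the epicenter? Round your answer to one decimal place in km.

Circle about each station: (x − 44.1)² + (y + 146.3)² = 149.77²; (x + 96.8)² + (y + 73.1)² = 143.59²; (x − 32.7)² + (y + 118.7)² = 121.22².
Subtracting the K equation from the L and M equations removes the quadratic terms:
-281.8 x + 146.4 y = -6821.69
-22.8 x + 55.2 y = -452.76
Solving the 2×2 system: x ≈ 25.4, y ≈ 2.3 km.

x ≈ 25.4 km, y ≈ 2.3 km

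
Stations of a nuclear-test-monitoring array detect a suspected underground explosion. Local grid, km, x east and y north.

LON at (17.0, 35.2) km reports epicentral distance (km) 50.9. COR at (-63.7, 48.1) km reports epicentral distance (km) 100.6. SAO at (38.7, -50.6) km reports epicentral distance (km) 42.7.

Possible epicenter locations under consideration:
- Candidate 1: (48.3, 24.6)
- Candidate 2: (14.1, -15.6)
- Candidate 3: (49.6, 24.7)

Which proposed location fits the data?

Candidate 2

For each candidate, compare |candidate − station| to the reported distance:
Candidate 1: residuals LON 17.9, COR 13.8, SAO 33.1 → max 33.1 km
Candidate 2: residuals LON 0.0, COR 0.0, SAO 0.1 → max 0.1 km
Candidate 3: residuals LON 16.7, COR 15.1, SAO 33.4 → max 33.4 km
Only Candidate 2 has all residuals ≈ 0.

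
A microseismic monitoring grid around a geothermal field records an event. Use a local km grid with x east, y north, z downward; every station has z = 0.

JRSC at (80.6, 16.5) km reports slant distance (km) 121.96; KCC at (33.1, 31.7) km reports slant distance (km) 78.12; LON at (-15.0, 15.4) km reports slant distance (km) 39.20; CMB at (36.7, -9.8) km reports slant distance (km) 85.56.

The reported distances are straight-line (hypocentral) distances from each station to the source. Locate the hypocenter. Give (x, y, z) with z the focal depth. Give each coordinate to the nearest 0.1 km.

Each station gives a sphere (x−x_i)² + (y−y_i)² + z² = d_i² (stations at z=0).
Subtracting the JRSC sphere from KCC and LON: z² cancels, leaving linear equations in x and y:
-95.0 x + 30.4 y = 4103.40
-191.2 x − 2.2 y = 7031.15
Solving: x ≈ -36.997, y ≈ 19.366 km (keep extra digits for the depth step; rounded: -37.0, 19.4).
Then from the JRSC sphere: z² = 121.96² − (x − 80.6)² − (y − 16.5)² with x = -36.997, y = 19.366, so z ≈ 32.202 ≈ 32.2 km.

x ≈ -37.0 km, y ≈ 19.4 km, depth ≈ 32.2 km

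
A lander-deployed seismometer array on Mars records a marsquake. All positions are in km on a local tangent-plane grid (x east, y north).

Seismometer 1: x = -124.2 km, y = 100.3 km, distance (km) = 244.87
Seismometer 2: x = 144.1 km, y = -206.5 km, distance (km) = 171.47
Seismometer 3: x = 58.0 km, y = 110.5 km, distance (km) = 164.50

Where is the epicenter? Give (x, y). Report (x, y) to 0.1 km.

Circle about each station: (x + 124.2)² + (y − 100.3)² = 244.87²; (x − 144.1)² + (y + 206.5)² = 171.47²; (x − 58.0)² + (y − 110.5)² = 164.50².
Subtracting the Seismometer 1 equation from the Seismometer 2 and Seismometer 3 equations removes the quadratic terms:
536.6 x − 613.6 y = 68480.69
364.4 x + 20.4 y = 22989.59
Solving the 2×2 system: x ≈ 66.1, y ≈ -53.8 km.

x ≈ 66.1 km, y ≈ -53.8 km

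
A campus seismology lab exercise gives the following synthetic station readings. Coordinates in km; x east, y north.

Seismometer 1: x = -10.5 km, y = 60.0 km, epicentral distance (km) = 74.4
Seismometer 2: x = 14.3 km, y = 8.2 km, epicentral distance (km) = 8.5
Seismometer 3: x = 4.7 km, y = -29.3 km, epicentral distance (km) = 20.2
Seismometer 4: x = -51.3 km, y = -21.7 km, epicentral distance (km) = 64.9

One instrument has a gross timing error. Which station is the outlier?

Seismometer 2

Solve using three stations at a time. Using Seismometer 1, Seismometer 3, Seismometer 4 (subtract circle equations pairwise → linear system) gives (x, y) ≈ (12.7, -10.7).
Distances from that point to each station vs reported:
  Seismometer 1: calculated 74.4 vs reported 74.4 → residual 0.0 km
  Seismometer 2: calculated 19.0 vs reported 8.5 → residual 10.5 km
  Seismometer 3: calculated 20.2 vs reported 20.2 → residual 0.0 km
  Seismometer 4: calculated 64.9 vs reported 64.9 → residual 0.0 km
Seismometer 1, Seismometer 3, Seismometer 4 are mutually consistent (residuals ≈ 0); Seismometer 2 is off by 10.5 km.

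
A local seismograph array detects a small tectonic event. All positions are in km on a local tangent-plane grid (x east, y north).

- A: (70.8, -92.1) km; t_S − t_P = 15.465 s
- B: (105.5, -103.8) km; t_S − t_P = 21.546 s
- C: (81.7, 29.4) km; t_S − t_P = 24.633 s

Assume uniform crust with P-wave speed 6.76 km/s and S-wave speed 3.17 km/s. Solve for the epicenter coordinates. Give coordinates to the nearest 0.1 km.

Distance from S−P lag: d = Δt · v_P v_S / (v_P − v_S) = Δt · (6.76·3.17)/(6.76−3.17) ≈ 5.9691·Δt.
So d_A = 92.31, d_B = 128.61, d_C = 147.04 km.
Circle about each station: (x − 70.8)² + (y + 92.1)² = 92.31²; (x − 105.5)² + (y + 103.8)² = 128.61²; (x − 81.7)² + (y − 29.4)² = 147.04².
Subtracting the A equation from the B and C equations removes the quadratic terms:
69.4 x − 23.4 y = 390.24
21.8 x + 243.0 y = -19055.43
Solving the 2×2 system: x ≈ -20.2, y ≈ -76.6 km.

-20.2 km east, -76.6 km north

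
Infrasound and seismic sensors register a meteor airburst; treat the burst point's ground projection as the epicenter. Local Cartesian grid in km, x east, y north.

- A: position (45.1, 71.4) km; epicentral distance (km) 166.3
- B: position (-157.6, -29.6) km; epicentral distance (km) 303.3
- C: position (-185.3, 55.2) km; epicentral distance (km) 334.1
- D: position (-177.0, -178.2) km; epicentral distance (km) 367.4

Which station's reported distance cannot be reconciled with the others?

A

Solve using three stations at a time. Using B, C, D (subtract circle equations pairwise → linear system) gives (x, y) ≈ (144.1, 0.1).
Distances from that point to each station vs reported:
  A: calculated 122.0 vs reported 166.3 → residual 44.3 km
  B: calculated 303.1 vs reported 303.3 → residual 0.2 km
  C: calculated 333.9 vs reported 334.1 → residual 0.2 km
  D: calculated 367.3 vs reported 367.4 → residual 0.1 km
B, C, D are mutually consistent (residuals ≈ 0); A is off by 44.3 km.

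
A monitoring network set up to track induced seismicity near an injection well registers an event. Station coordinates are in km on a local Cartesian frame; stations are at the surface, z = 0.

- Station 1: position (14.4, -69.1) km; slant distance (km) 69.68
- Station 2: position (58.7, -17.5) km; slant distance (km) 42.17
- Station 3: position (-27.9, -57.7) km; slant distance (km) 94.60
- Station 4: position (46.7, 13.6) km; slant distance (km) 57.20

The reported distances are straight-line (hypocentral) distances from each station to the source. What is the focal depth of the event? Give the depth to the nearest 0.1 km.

z ≈ 40.6 km

Each station gives a sphere (x−x_i)² + (y−y_i)² + z² = d_i² (stations at z=0).
Subtracting the Station 1 sphere from Station 2 and Station 3: z² cancels, leaving linear equations in x and y:
88.6 x + 103.2 y = 1846.76
-84.6 x + 22.8 y = -4968.33
Solving: x ≈ 51.609, y ≈ -26.413 km (keep extra digits for the depth step; rounded: 51.6, -26.4).
Then from the Station 1 sphere: z² = 69.68² − (x − 14.4)² − (y + 69.1)² with x = 51.609, y = -26.413, so z ≈ 40.603 ≈ 40.6 km.
Check against Station 4 (with the unrounded solution): distance 57.22 ≈ 57.20 km. ✓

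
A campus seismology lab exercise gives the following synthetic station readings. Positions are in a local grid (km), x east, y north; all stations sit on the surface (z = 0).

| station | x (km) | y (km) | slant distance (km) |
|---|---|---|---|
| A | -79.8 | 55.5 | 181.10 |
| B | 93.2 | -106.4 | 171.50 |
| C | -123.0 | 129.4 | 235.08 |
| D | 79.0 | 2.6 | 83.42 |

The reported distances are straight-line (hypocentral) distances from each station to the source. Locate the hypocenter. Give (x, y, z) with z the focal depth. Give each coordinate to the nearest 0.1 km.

Each station gives a sphere (x−x_i)² + (y−y_i)² + z² = d_i² (stations at z=0).
Subtracting the A sphere from B and C: z² cancels, leaving linear equations in x and y:
346.0 x − 323.8 y = 13943.87
-86.4 x + 147.8 y = -40.33
Solving: x ≈ 88.412, y ≈ 51.411 km (keep extra digits for the depth step; rounded: 88.4, 51.4).
Then from the A sphere: z² = 181.10² − (x + 79.8)² − (y − 55.5)² with x = 88.412, y = 51.411, so z ≈ 66.972 ≈ 67.0 km.

(88.4, 51.4, 67.0)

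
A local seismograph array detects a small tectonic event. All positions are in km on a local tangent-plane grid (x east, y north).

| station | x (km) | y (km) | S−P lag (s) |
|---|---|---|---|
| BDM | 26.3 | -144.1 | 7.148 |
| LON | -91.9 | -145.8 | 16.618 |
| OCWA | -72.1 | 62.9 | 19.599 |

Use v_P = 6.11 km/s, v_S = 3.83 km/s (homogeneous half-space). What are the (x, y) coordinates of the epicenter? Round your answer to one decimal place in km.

Distance from S−P lag: d = Δt · v_P v_S / (v_P − v_S) = Δt · (6.11·3.83)/(6.11−3.83) ≈ 10.2637·Δt.
So d_BDM = 73.37, d_LON = 170.56, d_OCWA = 201.16 km.
Circle about each station: (x − 26.3)² + (y + 144.1)² = 73.37²; (x + 91.9)² + (y + 145.8)² = 170.56²; (x + 72.1)² + (y − 62.9)² = 201.16².
Subtracting the BDM equation from the LON and OCWA equations removes the quadratic terms:
-236.4 x − 3.4 y = -15460.81
-196.8 x + 414.0 y = -47383.87
Solving the 2×2 system: x ≈ 66.6, y ≈ -82.8 km.

66.6 km east, -82.8 km north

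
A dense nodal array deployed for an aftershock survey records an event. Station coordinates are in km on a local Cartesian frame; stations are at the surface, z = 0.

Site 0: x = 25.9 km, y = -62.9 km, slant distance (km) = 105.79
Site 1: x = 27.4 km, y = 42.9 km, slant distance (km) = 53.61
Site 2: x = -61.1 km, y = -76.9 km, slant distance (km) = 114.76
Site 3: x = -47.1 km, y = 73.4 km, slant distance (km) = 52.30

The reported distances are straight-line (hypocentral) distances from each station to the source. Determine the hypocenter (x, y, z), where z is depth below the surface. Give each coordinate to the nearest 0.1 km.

x ≈ -22.3 km, y ≈ 30.0 km, depth ≈ 15.4 km

Each station gives a sphere (x−x_i)² + (y−y_i)² + z² = d_i² (stations at z=0).
Subtracting the Site 0 sphere from Site 1 and Site 2: z² cancels, leaving linear equations in x and y:
3.0 x + 211.6 y = 6281.44
-174.0 x − 28.0 y = 3041.27
Solving: x ≈ -22.306, y ≈ 30.002 km (keep extra digits for the depth step; rounded: -22.3, 30.0).
Then from the Site 0 sphere: z² = 105.79² − (x − 25.9)² − (y + 62.9)² with x = -22.306, y = 30.002, so z ≈ 15.392 ≈ 15.4 km.
Check against Site 3 (with the unrounded solution): distance 52.30 ≈ 52.30 km. ✓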